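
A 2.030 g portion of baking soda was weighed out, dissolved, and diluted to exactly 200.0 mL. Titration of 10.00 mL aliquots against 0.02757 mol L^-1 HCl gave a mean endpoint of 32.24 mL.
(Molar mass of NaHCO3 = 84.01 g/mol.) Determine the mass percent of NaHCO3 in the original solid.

73.57 %

NaHCO3 + HCl → NaCl + H2O + CO2
n(HCl) per titration = 0.03224 × 0.02757 = 8.889 × 10^-4 mol
n(NaHCO3) in each aliquot = 8.889 × 10^-4 mol (1:1 ratio)
n(NaHCO3) in the whole flask = 8.889 × 10^-4 × 200.0/10.00 = 0.01778 mol
mass of NaHCO3 = 0.01778 × 84.01 = 1.493 g
% NaHCO3 = 1.493 / 2.030 × 100 = 73.57 %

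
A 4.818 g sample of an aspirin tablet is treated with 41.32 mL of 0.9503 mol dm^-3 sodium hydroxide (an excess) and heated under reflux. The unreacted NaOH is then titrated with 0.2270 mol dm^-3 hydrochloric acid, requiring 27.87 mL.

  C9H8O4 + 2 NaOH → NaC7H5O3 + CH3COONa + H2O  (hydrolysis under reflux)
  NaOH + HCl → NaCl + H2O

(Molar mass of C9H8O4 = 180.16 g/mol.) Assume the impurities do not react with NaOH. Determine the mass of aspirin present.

2.967 g

n(NaOH) added = 0.04132 × 0.9503 = 0.03927 mol
n(HCl) used in back-titration = 0.02787 × 0.2270 = 6.326 × 10^-3 mol
n(NaOH) left over = 6.326 × 10^-3 mol (1:1 ratio)
n(NaOH) consumed by analyte = 0.03927 − 6.326 × 10^-3 = 0.03294 mol
From the 1:2 ratio, n(C9H8O4) = 1/2 × 0.03294 = 0.01647 mol
mass of C9H8O4 = 0.01647 × 180.16 = 2.967 g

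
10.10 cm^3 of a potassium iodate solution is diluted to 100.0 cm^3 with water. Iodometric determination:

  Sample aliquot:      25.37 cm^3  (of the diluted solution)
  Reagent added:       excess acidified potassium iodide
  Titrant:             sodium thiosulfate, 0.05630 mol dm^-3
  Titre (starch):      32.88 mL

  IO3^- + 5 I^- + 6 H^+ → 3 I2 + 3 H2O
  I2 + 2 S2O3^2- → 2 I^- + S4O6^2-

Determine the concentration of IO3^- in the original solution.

0.1204 mol/L

n(S2O3^2-) = 0.03288 × 0.05630 = 1.851 × 10^-3 mol
n(I2) = n(S2O3^2-)/2 = 9.256 × 10^-4 mol
From the 1:3 ratio, n(IO3^-) in the aliquot = 1/3 × 9.256 × 10^-4 = 3.085 × 10^-4 mol
[IO3^-]_dilute = 3.085 × 10^-4 / 0.02537 = 0.01216 mol/L
[IO3^-]_original = 0.01216 × 100.0/10.10 = 0.1204 mol/L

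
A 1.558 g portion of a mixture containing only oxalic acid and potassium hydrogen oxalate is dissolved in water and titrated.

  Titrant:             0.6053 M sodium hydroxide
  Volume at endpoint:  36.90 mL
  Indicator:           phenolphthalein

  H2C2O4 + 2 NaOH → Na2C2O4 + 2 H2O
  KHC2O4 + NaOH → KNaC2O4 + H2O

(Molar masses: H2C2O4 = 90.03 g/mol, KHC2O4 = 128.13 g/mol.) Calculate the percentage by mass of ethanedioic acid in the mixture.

n(NaOH) = 0.03690 × 0.6053 = 0.02234 mol
Let x = n(H2C2O4), y = n(KHC2O4).
Titrant: 2x + 1y = 0.02234;  mass: 90.03x + 128.13y = 1.558
Solving, x = 7.844 × 10^-3 mol, y = 6.648 × 10^-3 mol
mass of H2C2O4 = 7.844 × 10^-3 × 90.03 = 0.7062 g
% H2C2O4 = 0.7062 / 1.558 × 100 = 45.33 %

45.33 %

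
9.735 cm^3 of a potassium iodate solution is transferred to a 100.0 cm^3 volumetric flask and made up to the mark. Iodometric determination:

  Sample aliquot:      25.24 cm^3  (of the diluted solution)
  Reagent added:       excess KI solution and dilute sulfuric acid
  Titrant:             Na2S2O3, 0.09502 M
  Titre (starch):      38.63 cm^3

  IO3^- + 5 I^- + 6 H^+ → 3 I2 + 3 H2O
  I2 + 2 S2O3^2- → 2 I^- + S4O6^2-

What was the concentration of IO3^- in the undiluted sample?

n(S2O3^2-) = 0.03863 × 0.09502 = 3.671 × 10^-3 mol
n(I2) = n(S2O3^2-)/2 = 1.835 × 10^-3 mol
From the 1:3 ratio, n(IO3^-) in the aliquot = 1/3 × 1.835 × 10^-3 = 6.118 × 10^-4 mol
[IO3^-]_dilute = 6.118 × 10^-4 / 0.02524 = 0.02424 mol/L
[IO3^-]_original = 0.02424 × 100.0/9.735 = 0.2490 mol/L

0.2490 M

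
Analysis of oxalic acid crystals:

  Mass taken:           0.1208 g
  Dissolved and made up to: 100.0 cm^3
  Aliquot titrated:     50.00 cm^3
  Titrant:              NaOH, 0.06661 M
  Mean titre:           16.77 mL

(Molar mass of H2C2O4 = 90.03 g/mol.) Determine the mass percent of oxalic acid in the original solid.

83.25 %

H2C2O4 + 2 NaOH → Na2C2O4 + 2 H2O
n(NaOH) per titration = 0.01677 × 0.06661 = 1.117 × 10^-3 mol
From the 1:2 ratio, n(H2C2O4) in each aliquot = 1/2 × 1.117 × 10^-3 = 5.585 × 10^-4 mol
n(H2C2O4) in the whole flask = 5.585 × 10^-4 × 100.0/50.00 = 1.117 × 10^-3 mol
mass of H2C2O4 = 1.117 × 10^-3 × 90.03 = 0.1006 g
% H2C2O4 = 0.1006 / 0.1208 × 100 = 83.25 %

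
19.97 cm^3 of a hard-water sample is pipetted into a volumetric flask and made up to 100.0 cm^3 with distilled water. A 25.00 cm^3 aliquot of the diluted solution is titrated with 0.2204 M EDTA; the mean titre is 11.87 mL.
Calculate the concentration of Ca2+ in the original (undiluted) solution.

0.5240 M

Ca^2+ + EDTA^4- → [Ca(EDTA)]^2-
n(EDTA) = 0.01187 × 0.2204 = 2.616 × 10^-3 mol
n(Ca2+) in the aliquot = 2.616 × 10^-3 mol (1:1 ratio)
[Ca2+]_dilute = 2.616 × 10^-3 / 0.02500 = 0.1046 mol/L
Dilution factor = 100.0 / 19.97 = 5.008
[Ca2+]_stock = 0.1046 × 5.008 = 0.5240 mol/L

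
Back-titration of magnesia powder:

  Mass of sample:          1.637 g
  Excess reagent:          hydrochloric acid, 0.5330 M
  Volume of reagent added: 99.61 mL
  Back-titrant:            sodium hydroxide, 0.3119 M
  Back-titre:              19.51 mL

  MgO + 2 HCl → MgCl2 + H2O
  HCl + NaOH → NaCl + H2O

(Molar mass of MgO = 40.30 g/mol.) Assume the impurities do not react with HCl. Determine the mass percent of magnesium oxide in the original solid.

n(HCl) added = 0.09961 × 0.5330 = 0.05309 mol
n(NaOH) used in back-titration = 0.01951 × 0.3119 = 6.085 × 10^-3 mol
n(HCl) left over = 6.085 × 10^-3 mol (1:1 ratio)
n(HCl) consumed by analyte = 0.05309 − 6.085 × 10^-3 = 0.04701 mol
From the 1:2 ratio, n(MgO) = 1/2 × 0.04701 = 0.02350 mol
mass of MgO = 0.02350 × 40.30 = 0.9472 g
% MgO = 0.9472 / 1.637 × 100 = 57.86 %

57.86 %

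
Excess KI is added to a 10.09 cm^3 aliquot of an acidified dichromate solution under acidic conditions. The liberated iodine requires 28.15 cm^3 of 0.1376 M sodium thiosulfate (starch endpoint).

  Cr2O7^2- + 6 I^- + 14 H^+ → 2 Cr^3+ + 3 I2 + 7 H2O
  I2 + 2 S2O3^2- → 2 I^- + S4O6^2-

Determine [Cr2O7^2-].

n(S2O3^2-) = 0.02815 × 0.1376 = 3.873 × 10^-3 mol
n(I2) = n(S2O3^2-)/2 = 1.937 × 10^-3 mol
From the 1:3 ratio, n(Cr2O7^2-) in the aliquot = 1/3 × 1.937 × 10^-3 = 6.456 × 10^-4 mol
[Cr2O7^2-] = 6.456 × 10^-4 / 0.01009 = 0.06398 mol/L

0.06398 M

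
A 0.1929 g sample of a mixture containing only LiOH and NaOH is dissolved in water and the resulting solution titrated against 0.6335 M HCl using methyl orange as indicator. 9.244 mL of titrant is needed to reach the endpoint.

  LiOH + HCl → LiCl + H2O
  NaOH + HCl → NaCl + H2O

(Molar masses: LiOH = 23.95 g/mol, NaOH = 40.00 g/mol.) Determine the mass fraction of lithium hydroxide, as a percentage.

n(HCl) = 0.009244 × 0.6335 = 5.856 × 10^-3 mol
Let x = n(LiOH), y = n(NaOH).
Titrant: 1x + 1y = 5.856 × 10^-3;  mass: 23.95x + 40.00y = 0.1929
Solving, x = 2.576 × 10^-3 mol, y = 3.280 × 10^-3 mol
mass of LiOH = 2.576 × 10^-3 × 23.95 = 0.06169 g
% LiOH = 0.06169 / 0.1929 × 100 = 31.98 %

31.98 %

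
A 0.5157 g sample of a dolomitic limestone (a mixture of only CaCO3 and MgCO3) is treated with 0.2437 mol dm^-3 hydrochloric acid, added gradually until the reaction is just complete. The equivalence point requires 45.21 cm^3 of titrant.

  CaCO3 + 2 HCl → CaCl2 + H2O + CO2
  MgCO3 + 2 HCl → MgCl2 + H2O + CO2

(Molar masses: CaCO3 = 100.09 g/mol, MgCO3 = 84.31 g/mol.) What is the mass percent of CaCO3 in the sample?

63.03 %

n(HCl) = 0.04521 × 0.2437 = 0.01102 mol
Let x = n(CaCO3), y = n(MgCO3).
Titrant: 2x + 2y = 0.01102;  mass: 100.09x + 84.31y = 0.5157
Solving, x = 3.248 × 10^-3 mol, y = 2.261 × 10^-3 mol
mass of CaCO3 = 3.248 × 10^-3 × 100.09 = 0.3251 g
% CaCO3 = 0.3251 / 0.5157 × 100 = 63.03 %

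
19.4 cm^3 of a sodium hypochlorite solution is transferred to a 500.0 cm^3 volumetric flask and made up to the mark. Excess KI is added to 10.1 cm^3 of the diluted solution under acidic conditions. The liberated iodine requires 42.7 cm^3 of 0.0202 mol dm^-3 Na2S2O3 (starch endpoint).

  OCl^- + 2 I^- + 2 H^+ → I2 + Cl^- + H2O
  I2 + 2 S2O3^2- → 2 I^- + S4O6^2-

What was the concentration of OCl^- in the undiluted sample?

1.10 mol/L

n(S2O3^2-) = 0.0427 × 0.0202 = 8.63 × 10^-4 mol
n(I2) = n(S2O3^2-)/2 = 4.31 × 10^-4 mol
n(OCl^-) in the aliquot = 4.31 × 10^-4 mol (1:1 ratio)
[OCl^-]_dilute = 4.31 × 10^-4 / 0.0101 = 0.0427 mol/L
[OCl^-]_original = 0.0427 × 500.0/19.4 = 1.10 mol/L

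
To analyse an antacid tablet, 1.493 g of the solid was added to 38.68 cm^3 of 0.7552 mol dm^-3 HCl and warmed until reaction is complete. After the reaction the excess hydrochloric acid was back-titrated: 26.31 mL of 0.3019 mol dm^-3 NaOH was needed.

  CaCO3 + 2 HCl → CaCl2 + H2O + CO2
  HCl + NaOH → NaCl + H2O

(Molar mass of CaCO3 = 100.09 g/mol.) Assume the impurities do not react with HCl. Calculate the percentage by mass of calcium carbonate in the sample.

71.29 %

n(HCl) added = 0.03868 × 0.7552 = 0.02921 mol
n(NaOH) used in back-titration = 0.02631 × 0.3019 = 7.943 × 10^-3 mol
n(HCl) left over = 7.943 × 10^-3 mol (1:1 ratio)
n(HCl) consumed by analyte = 0.02921 − 7.943 × 10^-3 = 0.02127 mol
From the 1:2 ratio, n(CaCO3) = 1/2 × 0.02127 = 0.01063 mol
mass of CaCO3 = 0.01063 × 100.09 = 1.064 g
% CaCO3 = 1.064 / 1.493 × 100 = 71.29 %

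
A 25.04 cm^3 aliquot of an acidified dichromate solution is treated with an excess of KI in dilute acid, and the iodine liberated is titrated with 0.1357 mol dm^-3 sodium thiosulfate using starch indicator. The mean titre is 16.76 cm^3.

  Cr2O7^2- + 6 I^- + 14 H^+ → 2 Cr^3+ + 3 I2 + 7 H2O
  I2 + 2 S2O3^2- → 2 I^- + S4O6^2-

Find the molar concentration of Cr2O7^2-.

n(S2O3^2-) = 0.01676 × 0.1357 = 2.274 × 10^-3 mol
n(I2) = n(S2O3^2-)/2 = 1.137 × 10^-3 mol
From the 1:3 ratio, n(Cr2O7^2-) in the aliquot = 1/3 × 1.137 × 10^-3 = 3.791 × 10^-4 mol
[Cr2O7^2-] = 3.791 × 10^-4 / 0.02504 = 0.01514 mol/L

0.01514 mol/L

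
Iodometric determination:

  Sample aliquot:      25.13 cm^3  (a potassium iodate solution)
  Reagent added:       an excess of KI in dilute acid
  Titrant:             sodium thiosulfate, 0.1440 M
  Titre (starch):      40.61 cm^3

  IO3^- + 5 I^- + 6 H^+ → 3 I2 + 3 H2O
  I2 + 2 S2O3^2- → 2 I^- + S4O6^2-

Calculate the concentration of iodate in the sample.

n(S2O3^2-) = 0.04061 × 0.1440 = 5.848 × 10^-3 mol
n(I2) = n(S2O3^2-)/2 = 2.924 × 10^-3 mol
From the 1:3 ratio, n(IO3^-) in the aliquot = 1/3 × 2.924 × 10^-3 = 9.746 × 10^-4 mol
[IO3^-] = 9.746 × 10^-4 / 0.02513 = 0.03878 mol/L

0.03878 M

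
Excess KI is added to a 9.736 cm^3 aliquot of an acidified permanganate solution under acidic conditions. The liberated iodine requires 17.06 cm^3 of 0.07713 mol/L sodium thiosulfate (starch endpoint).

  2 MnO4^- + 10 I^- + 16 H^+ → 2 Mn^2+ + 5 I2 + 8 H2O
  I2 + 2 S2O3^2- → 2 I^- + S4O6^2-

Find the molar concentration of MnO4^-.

n(S2O3^2-) = 0.01706 × 0.07713 = 1.316 × 10^-3 mol
n(I2) = n(S2O3^2-)/2 = 6.579 × 10^-4 mol
From the 2:5 ratio, n(MnO4^-) in the aliquot = 2/5 × 6.579 × 10^-4 = 2.632 × 10^-4 mol
[MnO4^-] = 2.632 × 10^-4 / 0.009736 = 0.02703 mol/L

0.02703 mol/L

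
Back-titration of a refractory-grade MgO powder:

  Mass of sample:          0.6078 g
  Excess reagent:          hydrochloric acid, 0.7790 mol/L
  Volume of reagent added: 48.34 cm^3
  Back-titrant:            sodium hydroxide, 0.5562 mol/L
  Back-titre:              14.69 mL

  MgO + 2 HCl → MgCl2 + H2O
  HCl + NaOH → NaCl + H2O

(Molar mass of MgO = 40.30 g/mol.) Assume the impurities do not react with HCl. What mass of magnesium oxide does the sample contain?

n(HCl) added = 0.04834 × 0.7790 = 0.03766 mol
n(NaOH) used in back-titration = 0.01469 × 0.5562 = 8.171 × 10^-3 mol
n(HCl) left over = 8.171 × 10^-3 mol (1:1 ratio)
n(HCl) consumed by analyte = 0.03766 − 8.171 × 10^-3 = 0.02949 mol
From the 1:2 ratio, n(MgO) = 1/2 × 0.02949 = 0.01474 mol
mass of MgO = 0.01474 × 40.30 = 0.5941 g

0.5941 g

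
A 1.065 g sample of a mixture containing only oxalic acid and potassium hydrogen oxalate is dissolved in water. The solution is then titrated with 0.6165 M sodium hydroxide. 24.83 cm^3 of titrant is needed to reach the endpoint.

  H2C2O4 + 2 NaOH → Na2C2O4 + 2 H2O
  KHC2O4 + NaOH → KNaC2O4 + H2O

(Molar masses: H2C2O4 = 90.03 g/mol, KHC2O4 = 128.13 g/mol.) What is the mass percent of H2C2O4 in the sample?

45.58 %

n(NaOH) = 0.02483 × 0.6165 = 0.01531 mol
Let x = n(H2C2O4), y = n(KHC2O4).
Titrant: 2x + 1y = 0.01531;  mass: 90.03x + 128.13y = 1.065
Solving, x = 5.392 × 10^-3 mol, y = 4.523 × 10^-3 mol
mass of H2C2O4 = 5.392 × 10^-3 × 90.03 = 0.4855 g
% H2C2O4 = 0.4855 / 1.065 × 100 = 45.58 %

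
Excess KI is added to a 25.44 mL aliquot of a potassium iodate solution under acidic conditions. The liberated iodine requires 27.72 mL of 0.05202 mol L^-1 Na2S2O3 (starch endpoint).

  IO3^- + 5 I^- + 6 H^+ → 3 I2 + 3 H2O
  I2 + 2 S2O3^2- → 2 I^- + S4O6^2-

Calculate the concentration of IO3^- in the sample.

n(S2O3^2-) = 0.02772 × 0.05202 = 1.442 × 10^-3 mol
n(I2) = n(S2O3^2-)/2 = 7.210 × 10^-4 mol
From the 1:3 ratio, n(IO3^-) in the aliquot = 1/3 × 7.210 × 10^-4 = 2.403 × 10^-4 mol
[IO3^-] = 2.403 × 10^-4 / 0.02544 = 0.009447 mol/L

0.009447 mol/L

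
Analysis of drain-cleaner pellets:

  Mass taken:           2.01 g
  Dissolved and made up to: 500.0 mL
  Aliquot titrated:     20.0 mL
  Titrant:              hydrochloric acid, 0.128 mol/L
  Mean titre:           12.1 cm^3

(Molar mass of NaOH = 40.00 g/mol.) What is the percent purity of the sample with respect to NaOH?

77.1 %

NaOH + HCl → NaCl + H2O
n(HCl) per titration = 0.0121 × 0.128 = 1.55 × 10^-3 mol
n(NaOH) in each aliquot = 1.55 × 10^-3 mol (1:1 ratio)
n(NaOH) in the whole flask = 1.55 × 10^-3 × 500.0/20.0 = 0.0387 mol
mass of NaOH = 0.0387 × 40.00 = 1.55 g
% NaOH = 1.55 / 2.01 × 100 = 77.1 %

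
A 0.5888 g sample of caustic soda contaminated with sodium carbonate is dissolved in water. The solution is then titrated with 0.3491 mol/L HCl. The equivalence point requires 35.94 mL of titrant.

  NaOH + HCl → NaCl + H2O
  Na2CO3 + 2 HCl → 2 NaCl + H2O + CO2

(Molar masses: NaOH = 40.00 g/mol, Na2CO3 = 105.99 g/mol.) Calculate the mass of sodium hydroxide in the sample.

0.2343 g

n(HCl) = 0.03594 × 0.3491 = 0.01255 mol
Let x = n(NaOH), y = n(Na2CO3).
Titrant: 1x + 2y = 0.01255;  mass: 40.00x + 105.99y = 0.5888
Solving, x = 5.857 × 10^-3 mol, y = 3.345 × 10^-3 mol
mass of NaOH = 5.857 × 10^-3 × 40.00 = 0.2343 g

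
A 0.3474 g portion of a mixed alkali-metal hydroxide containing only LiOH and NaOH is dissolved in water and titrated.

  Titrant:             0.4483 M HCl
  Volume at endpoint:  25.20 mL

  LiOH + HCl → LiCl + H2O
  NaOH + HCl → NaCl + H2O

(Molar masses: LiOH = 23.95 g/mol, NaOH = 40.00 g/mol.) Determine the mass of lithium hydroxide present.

0.1559 g

n(HCl) = 0.02520 × 0.4483 = 0.01130 mol
Let x = n(LiOH), y = n(NaOH).
Titrant: 1x + 1y = 0.01130;  mass: 23.95x + 40.00y = 0.3474
Solving, x = 6.510 × 10^-3 mol, y = 4.787 × 10^-3 mol
mass of LiOH = 6.510 × 10^-3 × 23.95 = 0.1559 g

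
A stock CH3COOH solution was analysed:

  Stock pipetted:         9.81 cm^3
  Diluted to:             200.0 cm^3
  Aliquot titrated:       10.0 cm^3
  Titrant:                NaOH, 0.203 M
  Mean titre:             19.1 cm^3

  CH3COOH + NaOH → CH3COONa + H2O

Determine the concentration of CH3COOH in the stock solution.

n(NaOH) = 0.0191 × 0.203 = 3.88 × 10^-3 mol
n(CH3COOH) in the aliquot = 3.88 × 10^-3 mol (1:1 ratio)
[CH3COOH]_dilute = 3.88 × 10^-3 / 0.0100 = 0.388 mol/L
Dilution factor = 200.0 / 9.81 = 20.39
[CH3COOH]_stock = 0.388 × 20.39 = 7.90 mol/L

7.90 M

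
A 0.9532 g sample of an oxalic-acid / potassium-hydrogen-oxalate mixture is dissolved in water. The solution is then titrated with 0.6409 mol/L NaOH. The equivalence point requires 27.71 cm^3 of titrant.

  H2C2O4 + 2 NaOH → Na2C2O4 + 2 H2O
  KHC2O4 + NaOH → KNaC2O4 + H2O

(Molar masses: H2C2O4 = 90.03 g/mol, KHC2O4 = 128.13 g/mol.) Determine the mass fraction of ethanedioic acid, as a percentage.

n(NaOH) = 0.02771 × 0.6409 = 0.01776 mol
Let x = n(H2C2O4), y = n(KHC2O4).
Titrant: 2x + 1y = 0.01776;  mass: 90.03x + 128.13y = 0.9532
Solving, x = 7.955 × 10^-3 mol, y = 1.850 × 10^-3 mol
mass of H2C2O4 = 7.955 × 10^-3 × 90.03 = 0.7162 g
% H2C2O4 = 0.7162 / 0.9532 × 100 = 75.13 %

75.13 %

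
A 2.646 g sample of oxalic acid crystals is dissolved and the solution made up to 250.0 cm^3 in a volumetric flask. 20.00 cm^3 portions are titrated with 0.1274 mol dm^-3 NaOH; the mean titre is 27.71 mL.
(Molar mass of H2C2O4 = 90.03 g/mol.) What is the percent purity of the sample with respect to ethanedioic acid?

75.07 %

H2C2O4 + 2 NaOH → Na2C2O4 + 2 H2O
n(NaOH) per titration = 0.02771 × 0.1274 = 3.530 × 10^-3 mol
From the 1:2 ratio, n(H2C2O4) in each aliquot = 1/2 × 3.530 × 10^-3 = 1.765 × 10^-3 mol
n(H2C2O4) in the whole flask = 1.765 × 10^-3 × 250.0/20.00 = 0.02206 mol
mass of H2C2O4 = 0.02206 × 90.03 = 1.986 g
% H2C2O4 = 1.986 / 2.646 × 100 = 75.07 %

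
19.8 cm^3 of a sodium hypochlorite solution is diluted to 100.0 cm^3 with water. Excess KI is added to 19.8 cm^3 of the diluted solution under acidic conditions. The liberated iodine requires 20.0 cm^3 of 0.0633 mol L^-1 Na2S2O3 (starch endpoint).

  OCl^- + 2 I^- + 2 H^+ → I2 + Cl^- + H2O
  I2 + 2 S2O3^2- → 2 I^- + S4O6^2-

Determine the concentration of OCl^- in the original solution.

n(S2O3^2-) = 0.0200 × 0.0633 = 1.27 × 10^-3 mol
n(I2) = n(S2O3^2-)/2 = 6.33 × 10^-4 mol
n(OCl^-) in the aliquot = 6.33 × 10^-4 mol (1:1 ratio)
[OCl^-]_dilute = 6.33 × 10^-4 / 0.0198 = 0.0320 mol/L
[OCl^-]_original = 0.0320 × 100.0/19.8 = 0.161 mol/L

0.161 mol/L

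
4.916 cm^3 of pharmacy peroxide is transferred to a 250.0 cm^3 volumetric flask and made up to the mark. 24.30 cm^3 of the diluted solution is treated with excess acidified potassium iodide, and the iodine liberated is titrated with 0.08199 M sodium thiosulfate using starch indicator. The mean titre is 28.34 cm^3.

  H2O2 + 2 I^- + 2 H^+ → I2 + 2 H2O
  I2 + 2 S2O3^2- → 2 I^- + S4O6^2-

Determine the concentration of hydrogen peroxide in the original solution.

2.431 M

n(S2O3^2-) = 0.02834 × 0.08199 = 2.324 × 10^-3 mol
n(I2) = n(S2O3^2-)/2 = 1.162 × 10^-3 mol
n(H2O2) in the aliquot = 1.162 × 10^-3 mol (1:1 ratio)
[H2O2]_dilute = 1.162 × 10^-3 / 0.02430 = 0.04781 mol/L
[H2O2]_original = 0.04781 × 250.0/4.916 = 2.431 mol/L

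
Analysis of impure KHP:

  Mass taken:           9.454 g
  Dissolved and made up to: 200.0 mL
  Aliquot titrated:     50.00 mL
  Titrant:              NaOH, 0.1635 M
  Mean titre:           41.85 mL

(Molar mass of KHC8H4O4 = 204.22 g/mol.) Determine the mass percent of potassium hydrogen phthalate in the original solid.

59.12 %

KHC8H4O4 + NaOH → KNaC8H4O4 + H2O
n(NaOH) per titration = 0.04185 × 0.1635 = 6.842 × 10^-3 mol
n(KHC8H4O4) in each aliquot = 6.842 × 10^-3 mol (1:1 ratio)
n(KHC8H4O4) in the whole flask = 6.842 × 10^-3 × 200.0/50.00 = 0.02737 mol
mass of KHC8H4O4 = 0.02737 × 204.22 = 5.589 g
% KHC8H4O4 = 5.589 / 9.454 × 100 = 59.12 %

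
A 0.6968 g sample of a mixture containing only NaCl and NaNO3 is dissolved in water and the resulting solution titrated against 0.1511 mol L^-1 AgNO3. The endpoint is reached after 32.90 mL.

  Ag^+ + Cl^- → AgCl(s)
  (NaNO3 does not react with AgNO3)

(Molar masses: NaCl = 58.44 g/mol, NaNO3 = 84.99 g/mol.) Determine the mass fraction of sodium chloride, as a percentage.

41.69 %

n(AgNO3) = 0.03290 × 0.1511 = 4.971 × 10^-3 mol
Let x = n(NaCl), y = n(NaNO3).
Titrant: 1x = 4.971 × 10^-3;  mass: 58.44x + 84.99y = 0.6968
Solving, x = 4.971 × 10^-3 mol, y = 4.780 × 10^-3 mol
mass of NaCl = 4.971 × 10^-3 × 58.44 = 0.2905 g
% NaCl = 0.2905 / 0.6968 × 100 = 41.69 %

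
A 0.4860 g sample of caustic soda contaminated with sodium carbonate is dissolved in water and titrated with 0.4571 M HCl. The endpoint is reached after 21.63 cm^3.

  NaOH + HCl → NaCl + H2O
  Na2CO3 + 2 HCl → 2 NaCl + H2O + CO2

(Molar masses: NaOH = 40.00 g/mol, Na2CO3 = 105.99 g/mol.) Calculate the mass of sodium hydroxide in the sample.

0.1169 g

n(HCl) = 0.02163 × 0.4571 = 9.887 × 10^-3 mol
Let x = n(NaOH), y = n(Na2CO3).
Titrant: 1x + 2y = 9.887 × 10^-3;  mass: 40.00x + 105.99y = 0.4860
Solving, x = 2.922 × 10^-3 mol, y = 3.483 × 10^-3 mol
mass of NaOH = 2.922 × 10^-3 × 40.00 = 0.1169 g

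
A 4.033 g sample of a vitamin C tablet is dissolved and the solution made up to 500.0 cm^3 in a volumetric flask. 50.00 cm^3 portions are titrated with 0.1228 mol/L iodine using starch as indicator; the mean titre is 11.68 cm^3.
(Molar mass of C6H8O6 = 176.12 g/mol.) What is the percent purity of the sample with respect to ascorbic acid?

62.64 %

C6H8O6 + I2 → C6H6O6 + 2 HI
n(I2) per titration = 0.01168 × 0.1228 = 1.434 × 10^-3 mol
n(C6H8O6) in each aliquot = 1.434 × 10^-3 mol (1:1 ratio)
n(C6H8O6) in the whole flask = 1.434 × 10^-3 × 500.0/50.00 = 0.01434 mol
mass of C6H8O6 = 0.01434 × 176.12 = 2.526 g
% C6H8O6 = 2.526 / 4.033 × 100 = 62.64 %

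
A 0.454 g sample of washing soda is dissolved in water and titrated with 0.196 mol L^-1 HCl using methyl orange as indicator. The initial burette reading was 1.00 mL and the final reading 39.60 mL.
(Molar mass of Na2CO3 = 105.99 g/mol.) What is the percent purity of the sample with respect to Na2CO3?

88.3 %

Na2CO3 + 2 HCl → 2 NaCl + H2O + CO2
n(HCl) = 0.0386 L × 0.196 mol/L = 7.57 × 10^-3 mol
From the 1:2 ratio, n(Na2CO3) = 1/2 × 7.57 × 10^-3 = 3.78 × 10^-3 mol
mass of Na2CO3 = 3.78 × 10^-3 × 105.99 g/mol = 0.401 g
% Na2CO3 = 0.401 / 0.454 × 100 = 88.3 %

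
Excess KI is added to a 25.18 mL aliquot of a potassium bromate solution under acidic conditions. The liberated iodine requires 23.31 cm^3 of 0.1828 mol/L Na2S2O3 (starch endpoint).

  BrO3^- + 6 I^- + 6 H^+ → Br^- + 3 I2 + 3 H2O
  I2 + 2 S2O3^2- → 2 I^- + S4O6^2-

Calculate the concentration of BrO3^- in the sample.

n(S2O3^2-) = 0.02331 × 0.1828 = 4.261 × 10^-3 mol
n(I2) = n(S2O3^2-)/2 = 2.131 × 10^-3 mol
From the 1:3 ratio, n(BrO3^-) in the aliquot = 1/3 × 2.131 × 10^-3 = 7.102 × 10^-4 mol
[BrO3^-] = 7.102 × 10^-4 / 0.02518 = 0.02820 mol/L

0.02820 mol/L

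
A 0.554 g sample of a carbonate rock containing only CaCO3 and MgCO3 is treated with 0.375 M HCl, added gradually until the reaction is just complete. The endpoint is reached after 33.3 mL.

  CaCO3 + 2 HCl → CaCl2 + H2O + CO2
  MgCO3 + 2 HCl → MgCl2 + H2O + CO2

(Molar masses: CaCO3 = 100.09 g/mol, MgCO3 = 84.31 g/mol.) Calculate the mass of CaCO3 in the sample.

n(HCl) = 0.0333 × 0.375 = 0.0125 mol
Let x = n(CaCO3), y = n(MgCO3).
Titrant: 2x + 2y = 0.0125;  mass: 100.09x + 84.31y = 0.554
Solving, x = 1.75 × 10^-3 mol, y = 4.50 × 10^-3 mol
mass of CaCO3 = 1.75 × 10^-3 × 100.09 = 0.175 g

0.175 g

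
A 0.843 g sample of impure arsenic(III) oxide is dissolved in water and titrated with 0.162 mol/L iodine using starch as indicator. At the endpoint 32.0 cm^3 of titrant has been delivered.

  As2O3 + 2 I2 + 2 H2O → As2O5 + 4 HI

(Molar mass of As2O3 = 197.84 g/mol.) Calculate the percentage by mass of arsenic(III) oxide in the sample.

n(I2) = 0.0320 L × 0.162 mol/L = 5.18 × 10^-3 mol
From the 1:2 ratio, n(As2O3) = 1/2 × 5.18 × 10^-3 = 2.59 × 10^-3 mol
mass of As2O3 = 2.59 × 10^-3 × 197.84 g/mol = 0.513 g
% As2O3 = 0.513 / 0.843 × 100 = 60.8 %

60.8 %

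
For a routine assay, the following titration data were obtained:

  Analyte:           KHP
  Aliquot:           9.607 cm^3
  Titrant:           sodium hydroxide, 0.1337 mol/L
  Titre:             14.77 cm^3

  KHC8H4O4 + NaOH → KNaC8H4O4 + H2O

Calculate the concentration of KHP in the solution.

n(NaOH) = 0.01477 L × 0.1337 mol/L = 1.975 × 10^-3 mol
n(KHC8H4O4) = 1.975 × 10^-3 mol (1:1 mole ratio)
[KHC8H4O4] = 1.975 × 10^-3 mol / 0.009607 L = 0.2056 mol/L

0.2056 mol/L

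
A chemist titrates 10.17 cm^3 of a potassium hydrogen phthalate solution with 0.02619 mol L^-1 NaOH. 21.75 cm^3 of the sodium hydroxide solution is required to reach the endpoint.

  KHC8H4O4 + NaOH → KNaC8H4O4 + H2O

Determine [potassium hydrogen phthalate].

n(NaOH) = 0.02175 L × 0.02619 mol/L = 5.696 × 10^-4 mol
n(KHC8H4O4) = 5.696 × 10^-4 mol (1:1 mole ratio)
[KHC8H4O4] = 5.696 × 10^-4 mol / 0.01017 L = 0.05601 mol/L

0.05601 mol/L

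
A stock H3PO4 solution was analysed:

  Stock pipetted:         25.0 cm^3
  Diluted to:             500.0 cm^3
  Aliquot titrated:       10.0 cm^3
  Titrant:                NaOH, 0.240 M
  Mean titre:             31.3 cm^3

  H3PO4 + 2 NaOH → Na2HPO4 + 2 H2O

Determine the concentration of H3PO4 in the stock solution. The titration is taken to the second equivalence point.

7.51 M

n(NaOH) = 0.0313 × 0.240 = 7.51 × 10^-3 mol
From the 1:2 ratio, n(H3PO4) in the aliquot = 1/2 × 7.51 × 10^-3 = 3.76 × 10^-3 mol
[H3PO4]_dilute = 3.76 × 10^-3 / 0.0100 = 0.376 mol/L
Dilution factor = 500.0 / 25.0 = 20.00
[H3PO4]_stock = 0.376 × 20.00 = 7.51 mol/L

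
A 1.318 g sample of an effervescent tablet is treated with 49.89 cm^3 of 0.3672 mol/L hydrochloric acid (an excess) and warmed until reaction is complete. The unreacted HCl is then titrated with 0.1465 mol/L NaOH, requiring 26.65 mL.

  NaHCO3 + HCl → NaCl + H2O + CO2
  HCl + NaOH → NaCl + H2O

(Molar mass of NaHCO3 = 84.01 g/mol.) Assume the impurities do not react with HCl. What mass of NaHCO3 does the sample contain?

n(HCl) added = 0.04989 × 0.3672 = 0.01832 mol
n(NaOH) used in back-titration = 0.02665 × 0.1465 = 3.904 × 10^-3 mol
n(HCl) left over = 3.904 × 10^-3 mol (1:1 ratio)
n(HCl) consumed by analyte = 0.01832 − 3.904 × 10^-3 = 0.01442 mol
n(NaHCO3) = 0.01442 mol (1:1 ratio)
mass of NaHCO3 = 0.01442 × 84.01 = 1.211 g

1.211 g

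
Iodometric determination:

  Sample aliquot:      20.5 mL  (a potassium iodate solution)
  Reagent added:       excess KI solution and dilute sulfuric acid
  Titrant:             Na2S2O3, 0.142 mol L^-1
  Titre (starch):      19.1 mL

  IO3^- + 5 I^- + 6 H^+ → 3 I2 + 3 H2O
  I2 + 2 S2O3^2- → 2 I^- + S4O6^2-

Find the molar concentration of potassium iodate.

0.0221 mol/L

n(S2O3^2-) = 0.0191 × 0.142 = 2.71 × 10^-3 mol
n(I2) = n(S2O3^2-)/2 = 1.36 × 10^-3 mol
From the 1:3 ratio, n(IO3^-) in the aliquot = 1/3 × 1.36 × 10^-3 = 4.52 × 10^-4 mol
[IO3^-] = 4.52 × 10^-4 / 0.0205 = 0.0221 mol/L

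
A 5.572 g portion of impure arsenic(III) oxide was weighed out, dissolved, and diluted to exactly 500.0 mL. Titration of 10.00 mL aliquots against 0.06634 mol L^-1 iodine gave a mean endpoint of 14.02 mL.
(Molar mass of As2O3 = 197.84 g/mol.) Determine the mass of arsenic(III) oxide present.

4.600 g

As2O3 + 2 I2 + 2 H2O → As2O5 + 4 HI
n(I2) per titration = 0.01402 × 0.06634 = 9.301 × 10^-4 mol
From the 1:2 ratio, n(As2O3) in each aliquot = 1/2 × 9.301 × 10^-4 = 4.650 × 10^-4 mol
n(As2O3) in the whole flask = 4.650 × 10^-4 × 500.0/10.00 = 0.02325 mol
mass of As2O3 = 0.02325 × 197.84 = 4.600 g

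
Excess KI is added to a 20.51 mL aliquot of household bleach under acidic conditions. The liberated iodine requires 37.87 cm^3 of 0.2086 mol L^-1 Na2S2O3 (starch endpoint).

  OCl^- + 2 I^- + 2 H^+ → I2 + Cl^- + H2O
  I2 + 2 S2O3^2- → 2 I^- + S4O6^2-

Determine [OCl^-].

0.1926 mol/L

n(S2O3^2-) = 0.03787 × 0.2086 = 7.900 × 10^-3 mol
n(I2) = n(S2O3^2-)/2 = 3.950 × 10^-3 mol
n(OCl^-) in the aliquot = 3.950 × 10^-3 mol (1:1 ratio)
[OCl^-] = 3.950 × 10^-3 / 0.02051 = 0.1926 mol/L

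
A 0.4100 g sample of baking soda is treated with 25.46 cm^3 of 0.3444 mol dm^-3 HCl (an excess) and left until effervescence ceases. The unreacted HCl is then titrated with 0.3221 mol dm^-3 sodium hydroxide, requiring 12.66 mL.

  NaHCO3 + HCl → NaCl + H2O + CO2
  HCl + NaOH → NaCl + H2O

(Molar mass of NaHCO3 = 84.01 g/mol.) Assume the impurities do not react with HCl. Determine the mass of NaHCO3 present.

0.3941 g

n(HCl) added = 0.02546 × 0.3444 = 8.768 × 10^-3 mol
n(NaOH) used in back-titration = 0.01266 × 0.3221 = 4.078 × 10^-3 mol
n(HCl) left over = 4.078 × 10^-3 mol (1:1 ratio)
n(HCl) consumed by analyte = 8.768 × 10^-3 − 4.078 × 10^-3 = 4.691 × 10^-3 mol
n(NaHCO3) = 4.691 × 10^-3 mol (1:1 ratio)
mass of NaHCO3 = 4.691 × 10^-3 × 84.01 = 0.3941 g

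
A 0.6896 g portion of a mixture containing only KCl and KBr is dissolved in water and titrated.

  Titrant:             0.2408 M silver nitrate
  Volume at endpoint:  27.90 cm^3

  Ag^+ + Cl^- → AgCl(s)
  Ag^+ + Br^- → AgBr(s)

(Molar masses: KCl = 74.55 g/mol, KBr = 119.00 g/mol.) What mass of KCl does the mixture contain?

n(AgNO3) = 0.02790 × 0.2408 = 6.718 × 10^-3 mol
Let x = n(KCl), y = n(KBr).
Titrant: 1x + 1y = 6.718 × 10^-3;  mass: 74.55x + 119.00y = 0.6896
Solving, x = 2.472 × 10^-3 mol, y = 4.246 × 10^-3 mol
mass of KCl = 2.472 × 10^-3 × 74.55 = 0.1843 g

0.1843 g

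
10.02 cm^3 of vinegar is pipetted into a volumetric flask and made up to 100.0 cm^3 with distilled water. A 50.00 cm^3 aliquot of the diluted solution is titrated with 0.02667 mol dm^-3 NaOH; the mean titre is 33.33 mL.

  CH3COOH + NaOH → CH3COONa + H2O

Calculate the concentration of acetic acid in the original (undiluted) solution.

0.1774 mol/L

n(NaOH) = 0.03333 × 0.02667 = 8.889 × 10^-4 mol
n(CH3COOH) in the aliquot = 8.889 × 10^-4 mol (1:1 ratio)
[CH3COOH]_dilute = 8.889 × 10^-4 / 0.05000 = 0.01778 mol/L
Dilution factor = 100.0 / 10.02 = 9.980
[CH3COOH]_stock = 0.01778 × 9.980 = 0.1774 mol/L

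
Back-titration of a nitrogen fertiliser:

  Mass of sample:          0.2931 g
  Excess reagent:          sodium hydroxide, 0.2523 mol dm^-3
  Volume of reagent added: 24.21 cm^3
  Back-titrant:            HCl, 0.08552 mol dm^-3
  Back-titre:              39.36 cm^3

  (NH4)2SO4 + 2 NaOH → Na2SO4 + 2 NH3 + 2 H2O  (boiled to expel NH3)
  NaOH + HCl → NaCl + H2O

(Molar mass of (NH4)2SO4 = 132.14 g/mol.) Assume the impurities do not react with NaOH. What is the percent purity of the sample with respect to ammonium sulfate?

61.81 %

n(NaOH) added = 0.02421 × 0.2523 = 6.108 × 10^-3 mol
n(HCl) used in back-titration = 0.03936 × 0.08552 = 3.366 × 10^-3 mol
n(NaOH) left over = 3.366 × 10^-3 mol (1:1 ratio)
n(NaOH) consumed by analyte = 6.108 × 10^-3 − 3.366 × 10^-3 = 2.742 × 10^-3 mol
From the 1:2 ratio, n((NH4)2SO4) = 1/2 × 2.742 × 10^-3 = 1.371 × 10^-3 mol
mass of (NH4)2SO4 = 1.371 × 10^-3 × 132.14 = 0.1812 g
% (NH4)2SO4 = 0.1812 / 0.2931 × 100 = 61.81 %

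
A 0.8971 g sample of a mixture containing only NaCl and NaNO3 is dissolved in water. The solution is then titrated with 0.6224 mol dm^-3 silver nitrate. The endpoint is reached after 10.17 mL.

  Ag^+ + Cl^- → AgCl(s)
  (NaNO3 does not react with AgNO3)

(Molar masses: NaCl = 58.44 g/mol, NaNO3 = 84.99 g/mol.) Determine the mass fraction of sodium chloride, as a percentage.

n(AgNO3) = 0.01017 × 0.6224 = 6.330 × 10^-3 mol
Let x = n(NaCl), y = n(NaNO3).
Titrant: 1x = 6.330 × 10^-3;  mass: 58.44x + 84.99y = 0.8971
Solving, x = 6.330 × 10^-3 mol, y = 6.203 × 10^-3 mol
mass of NaCl = 6.330 × 10^-3 × 58.44 = 0.3699 g
% NaCl = 0.3699 / 0.8971 × 100 = 41.23 %

41.23 %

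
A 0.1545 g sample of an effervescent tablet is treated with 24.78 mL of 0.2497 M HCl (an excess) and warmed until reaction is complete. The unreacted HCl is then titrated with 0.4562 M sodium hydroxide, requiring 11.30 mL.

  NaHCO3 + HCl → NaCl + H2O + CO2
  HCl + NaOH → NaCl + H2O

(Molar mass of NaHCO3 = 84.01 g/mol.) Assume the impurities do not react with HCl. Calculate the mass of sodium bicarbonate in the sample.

n(HCl) added = 0.02478 × 0.2497 = 6.188 × 10^-3 mol
n(NaOH) used in back-titration = 0.01130 × 0.4562 = 5.155 × 10^-3 mol
n(HCl) left over = 5.155 × 10^-3 mol (1:1 ratio)
n(HCl) consumed by analyte = 6.188 × 10^-3 − 5.155 × 10^-3 = 1.033 × 10^-3 mol
n(NaHCO3) = 1.033 × 10^-3 mol (1:1 ratio)
mass of NaHCO3 = 1.033 × 10^-3 × 84.01 = 0.08674 g

0.08674 g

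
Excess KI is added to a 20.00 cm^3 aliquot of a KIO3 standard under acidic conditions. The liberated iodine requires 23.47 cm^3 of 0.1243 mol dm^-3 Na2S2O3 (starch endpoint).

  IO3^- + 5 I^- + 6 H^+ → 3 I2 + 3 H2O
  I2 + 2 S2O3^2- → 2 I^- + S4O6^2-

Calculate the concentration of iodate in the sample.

n(S2O3^2-) = 0.02347 × 0.1243 = 2.917 × 10^-3 mol
n(I2) = n(S2O3^2-)/2 = 1.459 × 10^-3 mol
From the 1:3 ratio, n(IO3^-) in the aliquot = 1/3 × 1.459 × 10^-3 = 4.862 × 10^-4 mol
[IO3^-] = 4.862 × 10^-4 / 0.02000 = 0.02431 mol/L

0.02431 mol/L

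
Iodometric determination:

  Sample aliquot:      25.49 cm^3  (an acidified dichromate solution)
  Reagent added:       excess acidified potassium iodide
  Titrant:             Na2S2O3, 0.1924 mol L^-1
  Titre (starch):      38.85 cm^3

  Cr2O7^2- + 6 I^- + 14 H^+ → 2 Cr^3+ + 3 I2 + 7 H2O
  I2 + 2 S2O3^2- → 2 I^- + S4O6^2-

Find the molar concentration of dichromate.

n(S2O3^2-) = 0.03885 × 0.1924 = 7.475 × 10^-3 mol
n(I2) = n(S2O3^2-)/2 = 3.737 × 10^-3 mol
From the 1:3 ratio, n(Cr2O7^2-) in the aliquot = 1/3 × 3.737 × 10^-3 = 1.246 × 10^-3 mol
[Cr2O7^2-] = 1.246 × 10^-3 / 0.02549 = 0.04887 mol/L

0.04887 mol/L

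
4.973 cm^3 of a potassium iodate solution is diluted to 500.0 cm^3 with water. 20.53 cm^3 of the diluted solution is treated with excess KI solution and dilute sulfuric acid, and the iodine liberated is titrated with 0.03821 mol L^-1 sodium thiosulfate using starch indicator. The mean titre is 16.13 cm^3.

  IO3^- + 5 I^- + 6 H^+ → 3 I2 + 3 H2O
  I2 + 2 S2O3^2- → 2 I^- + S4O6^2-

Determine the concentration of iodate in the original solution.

n(S2O3^2-) = 0.01613 × 0.03821 = 6.163 × 10^-4 mol
n(I2) = n(S2O3^2-)/2 = 3.082 × 10^-4 mol
From the 1:3 ratio, n(IO3^-) in the aliquot = 1/3 × 3.082 × 10^-4 = 1.027 × 10^-4 mol
[IO3^-]_dilute = 1.027 × 10^-4 / 0.02053 = 0.005003 mol/L
[IO3^-]_original = 0.005003 × 500.0/4.973 = 0.5031 mol/L

0.5031 mol/L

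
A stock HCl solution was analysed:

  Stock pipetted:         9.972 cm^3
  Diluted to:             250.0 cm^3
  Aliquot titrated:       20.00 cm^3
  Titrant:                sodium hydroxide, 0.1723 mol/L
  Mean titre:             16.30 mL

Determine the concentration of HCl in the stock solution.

HCl + NaOH → NaCl + H2O
n(NaOH) = 0.01630 × 0.1723 = 2.808 × 10^-3 mol
n(HCl) in the aliquot = 2.808 × 10^-3 mol (1:1 ratio)
[HCl]_dilute = 2.808 × 10^-3 / 0.02000 = 0.1404 mol/L
Dilution factor = 250.0 / 9.972 = 25.07
[HCl]_stock = 0.1404 × 25.07 = 3.520 mol/L

3.520 mol/L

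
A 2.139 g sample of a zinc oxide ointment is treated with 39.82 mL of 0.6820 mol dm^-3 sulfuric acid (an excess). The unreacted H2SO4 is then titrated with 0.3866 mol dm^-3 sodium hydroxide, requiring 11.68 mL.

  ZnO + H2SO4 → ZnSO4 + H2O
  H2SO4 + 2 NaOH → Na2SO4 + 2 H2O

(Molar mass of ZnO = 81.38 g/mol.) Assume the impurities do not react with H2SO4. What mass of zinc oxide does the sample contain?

n(H2SO4) added = 0.03982 × 0.6820 = 0.02716 mol
n(NaOH) used in back-titration = 0.01168 × 0.3866 = 4.515 × 10^-3 mol
From the 1:2 ratio, n(H2SO4) left over = 1/2 × 4.515 × 10^-3 = 2.258 × 10^-3 mol
n(H2SO4) consumed by analyte = 0.02716 − 2.258 × 10^-3 = 0.02490 mol
n(ZnO) = 0.02490 mol (1:1 ratio)
mass of ZnO = 0.02490 × 81.38 = 2.026 g

2.026 g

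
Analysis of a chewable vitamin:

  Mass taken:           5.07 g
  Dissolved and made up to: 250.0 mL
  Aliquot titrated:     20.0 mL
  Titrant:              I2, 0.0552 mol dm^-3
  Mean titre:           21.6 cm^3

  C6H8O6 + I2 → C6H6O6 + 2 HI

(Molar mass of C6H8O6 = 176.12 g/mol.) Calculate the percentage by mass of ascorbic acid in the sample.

n(I2) per titration = 0.0216 × 0.0552 = 1.19 × 10^-3 mol
n(C6H8O6) in each aliquot = 1.19 × 10^-3 mol (1:1 ratio)
n(C6H8O6) in the whole flask = 1.19 × 10^-3 × 250.0/20.0 = 0.0149 mol
mass of C6H8O6 = 0.0149 × 176.12 = 2.62 g
% C6H8O6 = 2.62 / 5.07 × 100 = 51.8 %

51.8 %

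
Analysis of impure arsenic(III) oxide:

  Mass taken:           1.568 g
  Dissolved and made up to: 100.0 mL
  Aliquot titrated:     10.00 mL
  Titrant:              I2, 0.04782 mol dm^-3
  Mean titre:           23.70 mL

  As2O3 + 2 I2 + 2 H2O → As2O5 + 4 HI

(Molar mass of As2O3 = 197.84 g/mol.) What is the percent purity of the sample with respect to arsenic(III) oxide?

71.50 %

n(I2) per titration = 0.02370 × 0.04782 = 1.133 × 10^-3 mol
From the 1:2 ratio, n(As2O3) in each aliquot = 1/2 × 1.133 × 10^-3 = 5.667 × 10^-4 mol
n(As2O3) in the whole flask = 5.667 × 10^-4 × 100.0/10.00 = 5.667 × 10^-3 mol
mass of As2O3 = 5.667 × 10^-3 × 197.84 = 1.121 g
% As2O3 = 1.121 / 1.568 × 100 = 71.50 %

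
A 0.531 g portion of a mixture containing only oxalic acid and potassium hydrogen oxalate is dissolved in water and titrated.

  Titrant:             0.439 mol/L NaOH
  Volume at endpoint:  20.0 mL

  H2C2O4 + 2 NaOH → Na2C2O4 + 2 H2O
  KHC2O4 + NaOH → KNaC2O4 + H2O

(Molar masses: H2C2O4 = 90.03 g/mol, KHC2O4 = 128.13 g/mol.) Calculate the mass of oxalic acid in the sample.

0.322 g

n(NaOH) = 0.0200 × 0.439 = 8.78 × 10^-3 mol
Let x = n(H2C2O4), y = n(KHC2O4).
Titrant: 2x + 1y = 8.78 × 10^-3;  mass: 90.03x + 128.13y = 0.531
Solving, x = 3.57 × 10^-3 mol, y = 1.63 × 10^-3 mol
mass of H2C2O4 = 3.57 × 10^-3 × 90.03 = 0.322 g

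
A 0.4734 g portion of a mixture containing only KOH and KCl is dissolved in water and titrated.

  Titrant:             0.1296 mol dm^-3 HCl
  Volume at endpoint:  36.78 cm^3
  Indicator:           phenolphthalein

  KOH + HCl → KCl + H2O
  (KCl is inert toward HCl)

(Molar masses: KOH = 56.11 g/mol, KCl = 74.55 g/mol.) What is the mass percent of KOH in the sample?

56.50 %

n(HCl) = 0.03678 × 0.1296 = 4.767 × 10^-3 mol
Let x = n(KOH), y = n(KCl).
Titrant: 1x = 4.767 × 10^-3;  mass: 56.11x + 74.55y = 0.4734
Solving, x = 4.767 × 10^-3 mol, y = 2.762 × 10^-3 mol
mass of KOH = 4.767 × 10^-3 × 56.11 = 0.2675 g
% KOH = 0.2675 / 0.4734 × 100 = 56.50 %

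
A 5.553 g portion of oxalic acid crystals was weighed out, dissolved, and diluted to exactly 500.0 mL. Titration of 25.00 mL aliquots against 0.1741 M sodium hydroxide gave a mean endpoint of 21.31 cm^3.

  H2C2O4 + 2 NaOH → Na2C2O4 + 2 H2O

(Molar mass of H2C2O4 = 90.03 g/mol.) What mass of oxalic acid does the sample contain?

n(NaOH) per titration = 0.02131 × 0.1741 = 3.710 × 10^-3 mol
From the 1:2 ratio, n(H2C2O4) in each aliquot = 1/2 × 3.710 × 10^-3 = 1.855 × 10^-3 mol
n(H2C2O4) in the whole flask = 1.855 × 10^-3 × 500.0/25.00 = 0.03710 mol
mass of H2C2O4 = 0.03710 × 90.03 = 3.340 g

3.340 g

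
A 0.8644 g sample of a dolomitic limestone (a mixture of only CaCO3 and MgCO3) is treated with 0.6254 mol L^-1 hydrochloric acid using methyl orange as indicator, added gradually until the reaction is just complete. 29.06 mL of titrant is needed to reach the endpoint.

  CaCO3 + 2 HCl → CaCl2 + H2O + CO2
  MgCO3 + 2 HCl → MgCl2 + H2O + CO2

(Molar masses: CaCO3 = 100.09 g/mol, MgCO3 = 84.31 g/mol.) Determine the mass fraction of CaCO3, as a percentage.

72.11 %

n(HCl) = 0.02906 × 0.6254 = 0.01817 mol
Let x = n(CaCO3), y = n(MgCO3).
Titrant: 2x + 2y = 0.01817;  mass: 100.09x + 84.31y = 0.8644
Solving, x = 6.227 × 10^-3 mol, y = 2.860 × 10^-3 mol
mass of CaCO3 = 6.227 × 10^-3 × 100.09 = 0.6233 g
% CaCO3 = 0.6233 / 0.8644 × 100 = 72.11 %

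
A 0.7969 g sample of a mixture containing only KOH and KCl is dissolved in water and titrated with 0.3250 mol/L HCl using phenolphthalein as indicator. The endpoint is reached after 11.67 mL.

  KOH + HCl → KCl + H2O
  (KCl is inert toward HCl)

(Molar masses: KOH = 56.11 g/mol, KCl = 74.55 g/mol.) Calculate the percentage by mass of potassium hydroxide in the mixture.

n(HCl) = 0.01167 × 0.3250 = 3.793 × 10^-3 mol
Let x = n(KOH), y = n(KCl).
Titrant: 1x = 3.793 × 10^-3;  mass: 56.11x + 74.55y = 0.7969
Solving, x = 3.793 × 10^-3 mol, y = 7.835 × 10^-3 mol
mass of KOH = 3.793 × 10^-3 × 56.11 = 0.2128 g
% KOH = 0.2128 / 0.7969 × 100 = 26.70 %

26.70 %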